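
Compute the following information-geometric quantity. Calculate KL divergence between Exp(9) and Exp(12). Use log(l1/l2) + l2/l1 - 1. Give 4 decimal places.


KL divergence for exponential family:
KL = log(l1/l2) + l2/l1 - 1.
log(9/12) = -0.287682.
12/9 = 1.333333.
KL = -0.287682 + 1.333333 - 1 = 0.0457

0.0457


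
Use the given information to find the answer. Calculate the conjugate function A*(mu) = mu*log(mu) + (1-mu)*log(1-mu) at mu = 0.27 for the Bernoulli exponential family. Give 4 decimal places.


Legendre transform for Bernoulli:
A*(mu) = mu*log(mu) + (1-mu)*log(1-mu).
mu = 0.27, 1-mu = 0.73.
mu*log(mu) = 0.27*log(0.27) = -0.35352.
(1-mu)*log(1-mu) = 0.73*log(0.73) = -0.229739.
A* = -0.35352 + -0.229739 = -0.5833

-0.5833


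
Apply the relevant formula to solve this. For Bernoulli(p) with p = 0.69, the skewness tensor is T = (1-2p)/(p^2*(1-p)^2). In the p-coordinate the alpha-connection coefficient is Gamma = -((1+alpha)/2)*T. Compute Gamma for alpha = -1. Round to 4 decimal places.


Skewness (Amari-Chentsov) tensor: T = (1-2p)/(p^2*(1-p)^2).
p = 0.69, 1-2p = -0.38, p^2 = 0.4761, (1-p)^2 = 0.0961.
T = -0.38/(0.4761 * 0.0961) = -8.305428.
In the p-coordinate, Gamma^(alpha) = Gamma^(0) - (alpha/2)*T with Gamma^(0) = (1/2)*g'(p) = -T/2,
so Gamma^(alpha) = -((1+alpha)/2)*T.
alpha = -1, -(1+alpha)/2 = 0.0.
Gamma = 0.0 * -8.305428 = 0.0000

0.0000


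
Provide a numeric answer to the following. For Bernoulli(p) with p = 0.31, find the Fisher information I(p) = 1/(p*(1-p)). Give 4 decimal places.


For Bernoulli(p), Fisher information is I(p) = 1/(p*(1-p)).
p = 0.31, 1-p = 0.69.
p*(1-p) = 0.2139.
I(p) = 1/0.2139 = 4.6751

4.6751


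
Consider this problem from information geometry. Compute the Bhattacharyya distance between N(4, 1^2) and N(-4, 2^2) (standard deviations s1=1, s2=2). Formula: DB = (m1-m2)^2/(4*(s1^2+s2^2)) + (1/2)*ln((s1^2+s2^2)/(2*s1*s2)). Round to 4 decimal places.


Bhattacharyya distance between two Gaussians:
DB = (m1-m2)^2/(4*(s1^2+s2^2)) + (1/2)*ln((s1^2+s2^2)/(2*s1*s2)).
(m1-m2)^2 = (8)^2 = 64.
s1^2+s2^2 = 1 + 4 = 5.
term1 = 64/20 = 3.2.
term2 = 0.5*ln(5/4.0) = 0.111572.
DB = 3.2 + 0.111572 = 3.3116

3.3116


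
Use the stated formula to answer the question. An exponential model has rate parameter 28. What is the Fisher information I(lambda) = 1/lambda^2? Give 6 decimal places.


Fisher information for exponential: I(lambda) = 1/lambda^2.
lambda = 28, lambda^2 = 784.
I = 1/784 = 0.001276

0.001276


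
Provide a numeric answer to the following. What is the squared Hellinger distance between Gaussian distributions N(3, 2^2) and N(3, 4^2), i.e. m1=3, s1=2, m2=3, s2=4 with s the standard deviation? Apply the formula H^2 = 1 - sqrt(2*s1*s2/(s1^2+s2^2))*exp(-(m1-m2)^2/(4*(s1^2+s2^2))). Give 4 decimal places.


Squared Hellinger distance for Gaussians:
H^2 = 1 - sqrt(2*s1*s2/(s1^2+s2^2)) * exp(-(m1-m2)^2/(4*(s1^2+s2^2))).
s1^2 = 4, s2^2 = 16, s1^2+s2^2 = 20.
sqrt(2*2*4/(20)) = 0.894427.
(m1-m2)^2 = (0)^2 = 0.
exp(-0/(4*20)) = exp(0.0) = 1.0.
H^2 = 1 - 0.894427*1.0 = 0.1056

0.1056


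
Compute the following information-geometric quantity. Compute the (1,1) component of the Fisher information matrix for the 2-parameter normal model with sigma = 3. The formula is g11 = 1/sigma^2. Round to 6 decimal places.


For the 2-parameter normal family, the Fisher metric has:
  g11 = 1/sigma^2, g22 = 2/sigma^2.
sigma = 3, sigma^2 = 9.
g11 = 0.111111

0.111111


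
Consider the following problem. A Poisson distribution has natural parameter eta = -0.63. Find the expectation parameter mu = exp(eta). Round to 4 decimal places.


Expectation parameter for Poisson exponential family:
mu = exp(eta).
eta = -0.63.
mu = exp(-0.63) = 0.5326

0.5326


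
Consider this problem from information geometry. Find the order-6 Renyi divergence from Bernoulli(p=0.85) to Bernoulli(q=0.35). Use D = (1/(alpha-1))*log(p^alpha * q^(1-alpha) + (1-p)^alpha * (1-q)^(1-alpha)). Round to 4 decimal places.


Renyi divergence of order alpha between Bernoulli distributions:
D = (1/(alpha-1))*log(p^alpha * q^(1-alpha) + (1-p)^alpha * (1-q)^(1-alpha)).
alpha = 6, p = 0.85, q = 0.35.
p^alpha * q^(1-alpha) = 0.85^6 * 0.35^-5 = 71.808083.
(1-p)^alpha * (1-q)^(1-alpha) = 0.15^6 * 0.65^-5 = 9.8e-05.
sum = 71.808083 + 9.8e-05 = 71.808181.
D = (1/5)*log(71.808181) = 0.8548

0.8548


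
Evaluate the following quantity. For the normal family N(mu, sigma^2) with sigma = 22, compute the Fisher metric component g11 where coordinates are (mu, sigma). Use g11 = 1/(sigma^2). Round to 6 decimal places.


For the 2-parameter normal family, the Fisher metric has:
  g11 = 1/sigma^2, g22 = 2/sigma^2.
sigma = 22, sigma^2 = 484.
g11 = 0.002066

0.002066


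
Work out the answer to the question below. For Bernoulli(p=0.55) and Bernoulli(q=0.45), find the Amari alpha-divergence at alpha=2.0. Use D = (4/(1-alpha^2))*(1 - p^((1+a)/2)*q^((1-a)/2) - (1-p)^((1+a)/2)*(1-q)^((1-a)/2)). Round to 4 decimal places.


Amari alpha-divergence:
D = (4/(1-alpha^2))*(1 - p^((1+a)/2)*q^((1-a)/2) - (1-p)^((1+a)/2)*(1-q)^((1-a)/2)).
alpha = 2.0, p = 0.55, q = 0.45.
e1 = (1+alpha)/2 = 1.5, e2 = (1-alpha)/2 = -0.5.
t1 = p^e1 * q^e2 = 0.55^1.5 * 0.45^-0.5 = 0.608048.
t2 = (1-p)^e1 * (1-q)^e2 = 0.45^1.5 * 0.55^-0.5 = 0.40704.
4/(1-alpha^2) = -1.333333.
D = -1.333333*(1 - 0.608048 - 0.40704) = 0.0201

0.0201


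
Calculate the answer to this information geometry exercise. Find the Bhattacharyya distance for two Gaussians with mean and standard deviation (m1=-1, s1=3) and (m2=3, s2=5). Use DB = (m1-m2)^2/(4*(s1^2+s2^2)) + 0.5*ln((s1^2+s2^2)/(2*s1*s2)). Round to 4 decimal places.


Bhattacharyya distance between two Gaussians:
DB = (m1-m2)^2/(4*(s1^2+s2^2)) + (1/2)*ln((s1^2+s2^2)/(2*s1*s2)).
(m1-m2)^2 = (-4)^2 = 16.
s1^2+s2^2 = 9 + 25 = 34.
term1 = 16/136 = 0.117647.
term2 = 0.5*ln(34/30.0) = 0.062582.
DB = 0.117647 + 0.062582 = 0.1802

0.1802


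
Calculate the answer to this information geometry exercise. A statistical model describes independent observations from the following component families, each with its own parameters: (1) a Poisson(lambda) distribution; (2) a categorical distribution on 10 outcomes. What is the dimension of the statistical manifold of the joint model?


The dimension of a statistical manifold equals the number of free
(independent) real parameters of the model. For a product of independent
blocks the parameter counts add.
- Poisson (lambda): 1.
- categorical on 10 outcomes (probabilities sum to 1): 10-1 = 9.
Total = 1 + 9 = 10.
Dimension = 10

10


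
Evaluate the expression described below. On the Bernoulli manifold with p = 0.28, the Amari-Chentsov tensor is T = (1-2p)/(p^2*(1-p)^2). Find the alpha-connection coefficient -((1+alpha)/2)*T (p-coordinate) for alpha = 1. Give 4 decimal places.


Skewness (Amari-Chentsov) tensor: T = (1-2p)/(p^2*(1-p)^2).
p = 0.28, 1-2p = 0.44, p^2 = 0.0784, (1-p)^2 = 0.5184.
T = 0.44/(0.0784 * 0.5184) = 10.82609.
In the p-coordinate, Gamma^(alpha) = Gamma^(0) - (alpha/2)*T with Gamma^(0) = (1/2)*g'(p) = -T/2,
so Gamma^(alpha) = -((1+alpha)/2)*T.
alpha = 1, -(1+alpha)/2 = -1.0.
Gamma = -1.0 * 10.82609 = -10.8261

-10.8261


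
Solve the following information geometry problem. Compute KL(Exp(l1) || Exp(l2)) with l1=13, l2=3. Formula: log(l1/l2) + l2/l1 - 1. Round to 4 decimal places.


KL divergence for exponential family:
KL = log(l1/l2) + l2/l1 - 1.
log(13/3) = 1.466337.
3/13 = 0.230769.
KL = 1.466337 + 0.230769 - 1 = 0.6971

0.6971


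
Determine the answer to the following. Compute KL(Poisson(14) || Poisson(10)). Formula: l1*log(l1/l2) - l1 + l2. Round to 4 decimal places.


KL divergence for Poisson:
KL = l1*log(l1/l2) - l1 + l2.
l1 = 14, l2 = 10.
log(14/10) = 0.336472.
l1*log(l1/l2) = 14 * 0.336472 = 4.710611.
KL = 4.710611 - 14 + 10 = 0.7106

0.7106


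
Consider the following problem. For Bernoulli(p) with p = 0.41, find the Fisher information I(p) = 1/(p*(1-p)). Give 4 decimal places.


For Bernoulli(p), Fisher information is I(p) = 1/(p*(1-p)).
p = 0.41, 1-p = 0.59.
p*(1-p) = 0.2419.
I(p) = 1/0.2419 = 4.1339

4.1339


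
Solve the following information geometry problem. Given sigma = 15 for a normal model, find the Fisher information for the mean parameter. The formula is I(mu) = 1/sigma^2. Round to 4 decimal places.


The Fisher information for the mean of a normal distribution is I(mu) = 1/sigma^2.
sigma = 15, so sigma^2 = 225.
I(mu) = 1/225 = 0.0044

0.0044


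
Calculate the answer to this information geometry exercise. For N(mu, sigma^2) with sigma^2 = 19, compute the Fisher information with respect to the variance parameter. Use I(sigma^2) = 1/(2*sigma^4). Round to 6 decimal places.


Fisher information for variance: I(sigma^2) = 1/(2*sigma^4).
sigma^2 = 19, so sigma^4 = 361.
I = 1/(2*361) = 1/722 = 0.001385

0.001385


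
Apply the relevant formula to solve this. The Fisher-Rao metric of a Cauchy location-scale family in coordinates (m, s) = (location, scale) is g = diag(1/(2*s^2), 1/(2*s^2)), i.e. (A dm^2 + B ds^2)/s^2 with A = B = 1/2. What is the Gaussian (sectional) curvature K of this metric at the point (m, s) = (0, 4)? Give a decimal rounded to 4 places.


The metric has the form g = (A dm^2 + B ds^2)/s^2 with A = 1/2, B = 1/2.
Substitute u = sqrt(A/B)*m: g = B*(du^2 + ds^2)/s^2, i.e. B times the
Poincare upper half-plane metric, which has constant Gaussian curvature -1.
Scaling a 2D metric by a constant c divides the Gaussian curvature by c,
so K = -1/B = -1/(1/2) = -2.0000 everywhere (the point (m, s) = (0, 4) is irrelevant:
the curvature is constant).
The requested Gaussian curvature is K = -2.0000.

-2.0000


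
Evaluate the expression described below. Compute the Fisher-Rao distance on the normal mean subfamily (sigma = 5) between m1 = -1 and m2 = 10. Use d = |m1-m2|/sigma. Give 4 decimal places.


On the fixed-variance normal subfamily, geodesic distance = |m1-m2|/sigma.
|-1 - 10| = 11.
sigma = 5.
d = 11/5 = 2.2000

2.2000


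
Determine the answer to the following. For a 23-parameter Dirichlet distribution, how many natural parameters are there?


Exponential family dimension calculation:
Dirichlet with 23 components has 23 natural parameters.

23


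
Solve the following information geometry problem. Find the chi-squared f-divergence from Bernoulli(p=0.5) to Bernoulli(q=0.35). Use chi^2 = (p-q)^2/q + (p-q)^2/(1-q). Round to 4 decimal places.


Chi-squared divergence between Bernoulli distributions:
chi^2 = (p-q)^2/q + (p-q)^2/(1-q).
p = 0.5, q = 0.35, p-q = 0.15.
(p-q)^2 = 0.0225.
term1 = 0.0225/0.35 = 0.064286.
term2 = 0.0225/0.65 = 0.034615.
chi^2 = 0.064286 + 0.034615 = 0.0989

0.0989


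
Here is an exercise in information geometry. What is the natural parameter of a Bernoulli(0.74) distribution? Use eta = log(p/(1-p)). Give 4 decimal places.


Natural parameter for Bernoulli: eta = log(p/(1-p)).
p = 0.74, 1-p = 0.26.
p/(1-p) = 2.846154.
eta = log(2.846154) = 1.0460

1.0460


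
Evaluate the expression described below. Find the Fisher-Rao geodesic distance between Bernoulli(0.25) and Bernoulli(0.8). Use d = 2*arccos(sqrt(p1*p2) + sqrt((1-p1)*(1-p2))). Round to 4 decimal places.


Geodesic distance on Bernoulli manifold:
d(p1,p2) = 2*arccos(sqrt(p1*p2) + sqrt((1-p1)*(1-p2))).
sqrt(p1*p2) = sqrt(0.25*0.8) = 0.447214.
sqrt((1-p1)*(1-p2)) = sqrt(0.75*0.2) = 0.387298.
arg = 0.447214 + 0.387298 = 0.834512.
d = 2*arccos(0.834512) = 1.1671

1.1671


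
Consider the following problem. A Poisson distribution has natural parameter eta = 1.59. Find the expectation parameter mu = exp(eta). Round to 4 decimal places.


Expectation parameter for Poisson exponential family:
mu = exp(eta).
eta = 1.59.
mu = exp(1.59) = 4.9037

4.9037


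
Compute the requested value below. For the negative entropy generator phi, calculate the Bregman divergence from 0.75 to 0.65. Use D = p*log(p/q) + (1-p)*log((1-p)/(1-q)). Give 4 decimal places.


Bregman divergence with negative entropy generator:
D = p*log(p/q) + (1-p)*log((1-p)/(1-q)).
p = 0.75, q = 0.65.
p*log(p/q) = 0.75*log(0.75/0.65) = 0.107326.
(1-p)*log((1-p)/(1-q)) = 0.25*log(0.25/0.35) = -0.084118.
D = 0.107326 + -0.084118 = 0.0232

0.0232


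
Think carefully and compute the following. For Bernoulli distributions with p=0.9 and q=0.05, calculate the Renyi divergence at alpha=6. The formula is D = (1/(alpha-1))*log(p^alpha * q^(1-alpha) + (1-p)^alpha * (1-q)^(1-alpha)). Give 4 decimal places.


Renyi divergence of order alpha between Bernoulli distributions:
D = (1/(alpha-1))*log(p^alpha * q^(1-alpha) + (1-p)^alpha * (1-q)^(1-alpha)).
alpha = 6, p = 0.9, q = 0.05.
p^alpha * q^(1-alpha) = 0.9^6 * 0.05^-5 = 1700611.2.
(1-p)^alpha * (1-q)^(1-alpha) = 0.1^6 * 0.95^-5 = 1e-06.
sum = 1700611.2 + 1e-06 = 1700611.200001.
D = (1/5)*log(1700611.200001) = 2.8693

2.8693


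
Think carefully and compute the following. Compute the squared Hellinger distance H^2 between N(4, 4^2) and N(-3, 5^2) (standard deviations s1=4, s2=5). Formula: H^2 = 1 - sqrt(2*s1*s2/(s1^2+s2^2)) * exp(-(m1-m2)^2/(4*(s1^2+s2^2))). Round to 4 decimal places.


Squared Hellinger distance for Gaussians:
H^2 = 1 - sqrt(2*s1*s2/(s1^2+s2^2)) * exp(-(m1-m2)^2/(4*(s1^2+s2^2))).
s1^2 = 16, s2^2 = 25, s1^2+s2^2 = 41.
sqrt(2*4*5/(41)) = 0.98773.
(m1-m2)^2 = (7)^2 = 49.
exp(-49/(4*41)) = exp(-0.29878) = 0.741722.
H^2 = 1 - 0.98773*0.741722 = 0.2674

0.2674


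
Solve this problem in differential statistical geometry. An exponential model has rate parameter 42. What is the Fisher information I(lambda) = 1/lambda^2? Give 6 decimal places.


Fisher information for exponential: I(lambda) = 1/lambda^2.
lambda = 42, lambda^2 = 1764.
I = 1/1764 = 0.000567

0.000567


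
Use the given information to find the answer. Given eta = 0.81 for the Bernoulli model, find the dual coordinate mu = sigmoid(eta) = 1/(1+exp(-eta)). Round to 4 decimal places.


Dual coordinate (expectation parameter) for Bernoulli:
mu = 1/(1+exp(-eta)).
eta = 0.81.
exp(-eta) = exp(-0.81) = 0.444858.
mu = 1/(1+0.444858) = 0.6921

0.6921


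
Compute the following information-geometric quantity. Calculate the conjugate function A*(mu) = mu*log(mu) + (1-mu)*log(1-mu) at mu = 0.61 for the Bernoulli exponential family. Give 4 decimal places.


Legendre transform for Bernoulli:
A*(mu) = mu*log(mu) + (1-mu)*log(1-mu).
mu = 0.61, 1-mu = 0.39.
mu*log(mu) = 0.61*log(0.61) = -0.301521.
(1-mu)*log(1-mu) = 0.39*log(0.39) = -0.367227.
A* = -0.301521 + -0.367227 = -0.6687

-0.6687


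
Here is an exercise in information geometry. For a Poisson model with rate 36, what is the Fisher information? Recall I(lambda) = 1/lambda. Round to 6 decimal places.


Fisher information for Poisson: I(lambda) = 1/lambda.
lambda = 36.
I(lambda) = 1/36 = 0.027778

0.027778


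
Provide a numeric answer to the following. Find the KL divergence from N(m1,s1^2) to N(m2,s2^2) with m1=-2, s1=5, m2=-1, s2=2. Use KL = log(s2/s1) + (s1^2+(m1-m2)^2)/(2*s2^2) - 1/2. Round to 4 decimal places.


KL divergence between normal distributions:
KL = log(s2/s1) + (s1^2 + (m1-m2)^2)/(2*s2^2) - 1/2.
log(2/5) = -0.916291.
(5^2 + (-2--1)^2)/(2*2^2) = (25 + 1)/8 = 3.25.
KL = -0.916291 + 3.25 - 0.5 = 1.8337

1.8337


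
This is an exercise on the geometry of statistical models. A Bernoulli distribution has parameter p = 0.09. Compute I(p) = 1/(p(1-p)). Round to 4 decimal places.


For Bernoulli(p), Fisher information is I(p) = 1/(p*(1-p)).
p = 0.09, 1-p = 0.91.
p*(1-p) = 0.0819.
I(p) = 1/0.0819 = 12.2100

12.2100


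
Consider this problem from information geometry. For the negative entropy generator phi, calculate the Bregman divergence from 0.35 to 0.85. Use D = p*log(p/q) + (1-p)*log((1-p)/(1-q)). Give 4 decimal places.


Bregman divergence with negative entropy generator:
D = p*log(p/q) + (1-p)*log((1-p)/(1-q)).
p = 0.35, q = 0.85.
p*log(p/q) = 0.35*log(0.35/0.85) = -0.310556.
(1-p)*log((1-p)/(1-q)) = 0.65*log(0.65/0.15) = 0.953119.
D = -0.310556 + 0.953119 = 0.6426

0.6426


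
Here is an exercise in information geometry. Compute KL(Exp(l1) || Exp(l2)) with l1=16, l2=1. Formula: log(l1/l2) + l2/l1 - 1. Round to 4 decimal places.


KL divergence for exponential family:
KL = log(l1/l2) + l2/l1 - 1.
log(16/1) = 2.772589.
1/16 = 0.0625.
KL = 2.772589 + 0.0625 - 1 = 1.8351

1.8351


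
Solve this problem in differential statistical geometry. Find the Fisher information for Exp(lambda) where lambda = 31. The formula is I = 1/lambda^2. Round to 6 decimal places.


Fisher information for exponential: I(lambda) = 1/lambda^2.
lambda = 31, lambda^2 = 961.
I = 1/961 = 0.001041

0.001041


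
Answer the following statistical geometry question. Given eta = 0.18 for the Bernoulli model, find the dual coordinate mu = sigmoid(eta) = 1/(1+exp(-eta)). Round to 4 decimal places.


Dual coordinate (expectation parameter) for Bernoulli:
mu = 1/(1+exp(-eta)).
eta = 0.18.
exp(-eta) = exp(-0.18) = 0.83527.
mu = 1/(1+0.83527) = 0.5449

0.5449


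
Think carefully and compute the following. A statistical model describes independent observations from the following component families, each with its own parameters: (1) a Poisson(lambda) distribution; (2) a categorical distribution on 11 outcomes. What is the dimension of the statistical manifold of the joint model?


The dimension of a statistical manifold equals the number of free
(independent) real parameters of the model. For a product of independent
blocks the parameter counts add.
- Poisson (lambda): 1.
- categorical on 11 outcomes (probabilities sum to 1): 11-1 = 10.
Total = 1 + 10 = 11.
Dimension = 11

11


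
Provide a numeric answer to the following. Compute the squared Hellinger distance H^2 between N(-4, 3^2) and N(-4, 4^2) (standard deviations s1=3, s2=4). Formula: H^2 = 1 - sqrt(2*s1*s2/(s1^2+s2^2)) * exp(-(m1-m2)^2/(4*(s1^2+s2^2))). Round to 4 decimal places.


Squared Hellinger distance for Gaussians:
H^2 = 1 - sqrt(2*s1*s2/(s1^2+s2^2)) * exp(-(m1-m2)^2/(4*(s1^2+s2^2))).
s1^2 = 9, s2^2 = 16, s1^2+s2^2 = 25.
sqrt(2*3*4/(25)) = 0.979796.
(m1-m2)^2 = (0)^2 = 0.
exp(-0/(4*25)) = exp(0.0) = 1.0.
H^2 = 1 - 0.979796*1.0 = 0.0202

0.0202


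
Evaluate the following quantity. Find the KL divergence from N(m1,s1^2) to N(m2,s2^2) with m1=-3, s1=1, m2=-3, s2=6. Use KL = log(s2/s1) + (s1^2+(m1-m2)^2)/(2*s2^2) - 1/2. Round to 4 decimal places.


KL divergence between normal distributions:
KL = log(s2/s1) + (s1^2 + (m1-m2)^2)/(2*s2^2) - 1/2.
log(6/1) = 1.791759.
(1^2 + (-3--3)^2)/(2*6^2) = (1 + 0)/72 = 0.013889.
KL = 1.791759 + 0.013889 - 0.5 = 1.3056

1.3056


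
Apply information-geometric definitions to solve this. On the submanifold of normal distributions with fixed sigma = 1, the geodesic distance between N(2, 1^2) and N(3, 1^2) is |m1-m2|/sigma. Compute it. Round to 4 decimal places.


On the fixed-variance normal subfamily, geodesic distance = |m1-m2|/sigma.
|2 - 3| = 1.
sigma = 1.
d = 1/1 = 1.0000

1.0000


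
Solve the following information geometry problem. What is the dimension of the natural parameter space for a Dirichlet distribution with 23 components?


Exponential family dimension calculation:
Dirichlet with 23 components has 23 natural parameters.

23


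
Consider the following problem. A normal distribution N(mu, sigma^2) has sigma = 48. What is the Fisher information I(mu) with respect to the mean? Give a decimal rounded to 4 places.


The Fisher information for the mean of a normal distribution is I(mu) = 1/sigma^2.
sigma = 48, so sigma^2 = 2304.
I(mu) = 1/2304 = 0.0004

0.0004


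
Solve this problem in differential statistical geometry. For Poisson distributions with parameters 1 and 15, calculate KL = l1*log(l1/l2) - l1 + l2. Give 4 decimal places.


KL divergence for Poisson:
KL = l1*log(l1/l2) - l1 + l2.
l1 = 1, l2 = 15.
log(1/15) = -2.70805.
l1*log(l1/l2) = 1 * -2.70805 = -2.70805.
KL = -2.70805 - 1 + 15 = 11.2919

11.2919


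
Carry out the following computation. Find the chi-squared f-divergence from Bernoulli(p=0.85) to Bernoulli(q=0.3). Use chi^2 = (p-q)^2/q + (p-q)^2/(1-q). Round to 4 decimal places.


Chi-squared divergence between Bernoulli distributions:
chi^2 = (p-q)^2/q + (p-q)^2/(1-q).
p = 0.85, q = 0.3, p-q = 0.55.
(p-q)^2 = 0.3025.
term1 = 0.3025/0.3 = 1.008333.
term2 = 0.3025/0.7 = 0.432143.
chi^2 = 1.008333 + 0.432143 = 1.4405

1.4405


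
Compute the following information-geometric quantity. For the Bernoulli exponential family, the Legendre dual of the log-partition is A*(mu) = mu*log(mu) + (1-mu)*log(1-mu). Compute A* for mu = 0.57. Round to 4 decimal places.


Legendre transform for Bernoulli:
A*(mu) = mu*log(mu) + (1-mu)*log(1-mu).
mu = 0.57, 1-mu = 0.43.
mu*log(mu) = 0.57*log(0.57) = -0.320408.
(1-mu)*log(1-mu) = 0.43*log(0.43) = -0.362907.
A* = -0.320408 + -0.362907 = -0.6833

-0.6833


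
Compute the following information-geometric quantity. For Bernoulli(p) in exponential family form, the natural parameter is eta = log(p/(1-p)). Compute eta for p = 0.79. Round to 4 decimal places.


Natural parameter for Bernoulli: eta = log(p/(1-p)).
p = 0.79, 1-p = 0.21.
p/(1-p) = 3.761905.
eta = log(3.761905) = 1.3249

1.3249


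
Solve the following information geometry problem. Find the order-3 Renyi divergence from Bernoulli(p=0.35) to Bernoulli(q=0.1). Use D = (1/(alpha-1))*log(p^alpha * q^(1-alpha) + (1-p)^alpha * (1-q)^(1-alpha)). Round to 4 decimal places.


Renyi divergence of order alpha between Bernoulli distributions:
D = (1/(alpha-1))*log(p^alpha * q^(1-alpha) + (1-p)^alpha * (1-q)^(1-alpha)).
alpha = 3, p = 0.35, q = 0.1.
p^alpha * q^(1-alpha) = 0.35^3 * 0.1^-2 = 4.2875.
(1-p)^alpha * (1-q)^(1-alpha) = 0.65^3 * 0.9^-2 = 0.339043.
sum = 4.2875 + 0.339043 = 4.626543.
D = (1/2)*log(4.626543) = 0.7659

0.7659


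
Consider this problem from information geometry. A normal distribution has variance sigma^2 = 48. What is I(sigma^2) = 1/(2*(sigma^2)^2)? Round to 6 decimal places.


Fisher information for variance: I(sigma^2) = 1/(2*sigma^4).
sigma^2 = 48, so sigma^4 = 2304.
I = 1/(2*2304) = 1/4608 = 0.000217

0.000217


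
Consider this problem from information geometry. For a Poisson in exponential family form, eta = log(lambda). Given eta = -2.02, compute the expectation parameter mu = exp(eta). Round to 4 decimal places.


Expectation parameter for Poisson exponential family:
mu = exp(eta).
eta = -2.02.
mu = exp(-2.02) = 0.1327

0.1327


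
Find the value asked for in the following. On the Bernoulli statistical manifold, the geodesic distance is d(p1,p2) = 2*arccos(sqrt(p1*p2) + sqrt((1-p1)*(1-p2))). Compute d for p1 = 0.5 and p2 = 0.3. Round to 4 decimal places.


Geodesic distance on Bernoulli manifold:
d(p1,p2) = 2*arccos(sqrt(p1*p2) + sqrt((1-p1)*(1-p2))).
sqrt(p1*p2) = sqrt(0.5*0.3) = 0.387298.
sqrt((1-p1)*(1-p2)) = sqrt(0.5*0.7) = 0.591608.
arg = 0.387298 + 0.591608 = 0.978906.
d = 2*arccos(0.978906) = 0.4115

0.4115


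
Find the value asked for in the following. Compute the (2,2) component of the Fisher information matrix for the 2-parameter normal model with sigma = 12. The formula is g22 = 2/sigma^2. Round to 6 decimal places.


For the 2-parameter normal family, the Fisher metric has:
  g11 = 1/sigma^2, g22 = 2/sigma^2.
sigma = 12, sigma^2 = 144.
g22 = 0.013889

0.013889


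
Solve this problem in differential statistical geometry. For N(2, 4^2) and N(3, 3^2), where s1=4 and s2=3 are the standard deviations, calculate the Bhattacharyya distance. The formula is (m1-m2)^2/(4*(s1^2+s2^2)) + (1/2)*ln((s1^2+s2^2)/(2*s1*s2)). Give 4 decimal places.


Bhattacharyya distance between two Gaussians:
DB = (m1-m2)^2/(4*(s1^2+s2^2)) + (1/2)*ln((s1^2+s2^2)/(2*s1*s2)).
(m1-m2)^2 = (-1)^2 = 1.
s1^2+s2^2 = 16 + 9 = 25.
term1 = 1/100 = 0.01.
term2 = 0.5*ln(25/24.0) = 0.020411.
DB = 0.01 + 0.020411 = 0.0304

0.0304


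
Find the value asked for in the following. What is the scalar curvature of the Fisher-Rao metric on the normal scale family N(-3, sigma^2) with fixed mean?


This family has a single free parameter, so its statistical manifold
is 1-dimensional. The Riemann curvature tensor of any 1-dimensional
Riemannian manifold vanishes identically, so R = 0.

0


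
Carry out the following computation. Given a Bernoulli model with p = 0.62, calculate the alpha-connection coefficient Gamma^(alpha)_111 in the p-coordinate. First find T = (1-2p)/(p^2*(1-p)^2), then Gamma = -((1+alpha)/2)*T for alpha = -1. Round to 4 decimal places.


Skewness (Amari-Chentsov) tensor: T = (1-2p)/(p^2*(1-p)^2).
p = 0.62, 1-2p = -0.24, p^2 = 0.3844, (1-p)^2 = 0.1444.
T = -0.24/(0.3844 * 0.1444) = -4.323751.
In the p-coordinate, Gamma^(alpha) = Gamma^(0) - (alpha/2)*T with Gamma^(0) = (1/2)*g'(p) = -T/2,
so Gamma^(alpha) = -((1+alpha)/2)*T.
alpha = -1, -(1+alpha)/2 = 0.0.
Gamma = 0.0 * -4.323751 = 0.0000

0.0000


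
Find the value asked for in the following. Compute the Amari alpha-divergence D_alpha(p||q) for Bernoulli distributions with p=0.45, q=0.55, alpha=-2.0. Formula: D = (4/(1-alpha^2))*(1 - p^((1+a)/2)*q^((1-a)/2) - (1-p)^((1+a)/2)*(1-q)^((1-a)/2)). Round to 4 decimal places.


Amari alpha-divergence:
D = (4/(1-alpha^2))*(1 - p^((1+a)/2)*q^((1-a)/2) - (1-p)^((1+a)/2)*(1-q)^((1-a)/2)).
alpha = -2.0, p = 0.45, q = 0.55.
e1 = (1+alpha)/2 = -0.5, e2 = (1-alpha)/2 = 1.5.
t1 = p^e1 * q^e2 = 0.45^-0.5 * 0.55^1.5 = 0.608048.
t2 = (1-p)^e1 * (1-q)^e2 = 0.55^-0.5 * 0.45^1.5 = 0.40704.
4/(1-alpha^2) = -1.333333.
D = -1.333333*(1 - 0.608048 - 0.40704) = 0.0201

0.0201


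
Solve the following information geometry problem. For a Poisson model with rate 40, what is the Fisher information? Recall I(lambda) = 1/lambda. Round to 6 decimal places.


Fisher information for Poisson: I(lambda) = 1/lambda.
lambda = 40.
I(lambda) = 1/40 = 0.025000

0.025000


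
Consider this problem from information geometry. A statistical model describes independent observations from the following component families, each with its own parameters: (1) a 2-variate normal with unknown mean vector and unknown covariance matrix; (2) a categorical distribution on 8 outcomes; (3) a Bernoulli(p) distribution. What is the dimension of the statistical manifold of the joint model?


The dimension of a statistical manifold equals the number of free
(independent) real parameters of the model. For a product of independent
blocks the parameter counts add.
- 2-variate normal: 2 (mean) + 2*3/2 = 3 (symmetric covariance) = 5.
- categorical on 8 outcomes (probabilities sum to 1): 8-1 = 7.
- Bernoulli (p): 1.
Total = 5 + 7 + 1 = 13.
Dimension = 13

13


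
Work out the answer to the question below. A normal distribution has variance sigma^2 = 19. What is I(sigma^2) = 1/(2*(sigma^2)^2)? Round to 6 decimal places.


Fisher information for variance: I(sigma^2) = 1/(2*sigma^4).
sigma^2 = 19, so sigma^4 = 361.
I = 1/(2*361) = 1/722 = 0.001385

0.001385


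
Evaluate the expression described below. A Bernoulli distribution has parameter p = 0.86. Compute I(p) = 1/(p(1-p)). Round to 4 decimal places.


For Bernoulli(p), Fisher information is I(p) = 1/(p*(1-p)).
p = 0.86, 1-p = 0.14.
p*(1-p) = 0.1204.
I(p) = 1/0.1204 = 8.3056

8.3056


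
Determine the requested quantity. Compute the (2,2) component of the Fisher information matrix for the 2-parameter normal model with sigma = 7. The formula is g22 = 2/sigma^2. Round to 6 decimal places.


For the 2-parameter normal family, the Fisher metric has:
  g11 = 1/sigma^2, g22 = 2/sigma^2.
sigma = 7, sigma^2 = 49.
g22 = 0.040816

0.040816


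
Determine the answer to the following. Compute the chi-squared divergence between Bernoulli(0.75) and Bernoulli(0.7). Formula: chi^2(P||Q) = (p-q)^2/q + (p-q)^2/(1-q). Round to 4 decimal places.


Chi-squared divergence between Bernoulli distributions:
chi^2 = (p-q)^2/q + (p-q)^2/(1-q).
p = 0.75, q = 0.7, p-q = 0.05.
(p-q)^2 = 0.0025.
term1 = 0.0025/0.7 = 0.003571.
term2 = 0.0025/0.3 = 0.008333.
chi^2 = 0.003571 + 0.008333 = 0.0119

0.0119


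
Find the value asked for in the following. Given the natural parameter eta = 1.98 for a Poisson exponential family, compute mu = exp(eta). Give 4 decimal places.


Expectation parameter for Poisson exponential family:
mu = exp(eta).
eta = 1.98.
mu = exp(1.98) = 7.2427

7.2427


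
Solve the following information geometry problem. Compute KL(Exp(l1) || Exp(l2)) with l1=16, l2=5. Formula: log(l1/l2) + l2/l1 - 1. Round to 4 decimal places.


KL divergence for exponential family:
KL = log(l1/l2) + l2/l1 - 1.
log(16/5) = 1.163151.
5/16 = 0.3125.
KL = 1.163151 + 0.3125 - 1 = 0.4757

0.4757


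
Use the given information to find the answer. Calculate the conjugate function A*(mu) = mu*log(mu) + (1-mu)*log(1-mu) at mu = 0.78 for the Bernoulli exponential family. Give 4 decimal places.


Legendre transform for Bernoulli:
A*(mu) = mu*log(mu) + (1-mu)*log(1-mu).
mu = 0.78, 1-mu = 0.22.
mu*log(mu) = 0.78*log(0.78) = -0.1938.
(1-mu)*log(1-mu) = 0.22*log(0.22) = -0.333108.
A* = -0.1938 + -0.333108 = -0.5269

-0.5269


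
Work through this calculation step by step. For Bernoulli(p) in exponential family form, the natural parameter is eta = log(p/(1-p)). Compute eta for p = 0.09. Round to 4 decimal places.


Natural parameter for Bernoulli: eta = log(p/(1-p)).
p = 0.09, 1-p = 0.91.
p/(1-p) = 0.098901.
eta = log(0.098901) = -2.3136

-2.3136


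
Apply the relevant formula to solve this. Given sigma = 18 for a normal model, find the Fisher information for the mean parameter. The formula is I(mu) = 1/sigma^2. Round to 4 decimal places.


The Fisher information for the mean of a normal distribution is I(mu) = 1/sigma^2.
sigma = 18, so sigma^2 = 324.
I(mu) = 1/324 = 0.0031

0.0031


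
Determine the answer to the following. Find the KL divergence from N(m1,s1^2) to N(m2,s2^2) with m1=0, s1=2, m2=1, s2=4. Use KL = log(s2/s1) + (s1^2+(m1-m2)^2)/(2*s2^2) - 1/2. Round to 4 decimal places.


KL divergence between normal distributions:
KL = log(s2/s1) + (s1^2 + (m1-m2)^2)/(2*s2^2) - 1/2.
log(4/2) = 0.693147.
(2^2 + (0-1)^2)/(2*4^2) = (4 + 1)/32 = 0.15625.
KL = 0.693147 + 0.15625 - 0.5 = 0.3494

0.3494


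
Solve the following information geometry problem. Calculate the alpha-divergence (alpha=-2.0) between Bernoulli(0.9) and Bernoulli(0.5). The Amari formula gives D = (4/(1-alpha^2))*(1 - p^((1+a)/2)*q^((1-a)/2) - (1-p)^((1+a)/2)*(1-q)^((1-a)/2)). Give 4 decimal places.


Amari alpha-divergence:
D = (4/(1-alpha^2))*(1 - p^((1+a)/2)*q^((1-a)/2) - (1-p)^((1+a)/2)*(1-q)^((1-a)/2)).
alpha = -2.0, p = 0.9, q = 0.5.
e1 = (1+alpha)/2 = -0.5, e2 = (1-alpha)/2 = 1.5.
t1 = p^e1 * q^e2 = 0.9^-0.5 * 0.5^1.5 = 0.372678.
t2 = (1-p)^e1 * (1-q)^e2 = 0.1^-0.5 * 0.5^1.5 = 1.118034.
4/(1-alpha^2) = -1.333333.
D = -1.333333*(1 - 0.372678 - 1.118034) = 0.6543

0.6543


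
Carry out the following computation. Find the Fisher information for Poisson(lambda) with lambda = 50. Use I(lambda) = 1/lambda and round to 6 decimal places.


Fisher information for Poisson: I(lambda) = 1/lambda.
lambda = 50.
I(lambda) = 1/50 = 0.020000

0.020000


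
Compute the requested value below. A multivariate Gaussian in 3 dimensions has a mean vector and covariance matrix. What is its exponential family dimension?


Exponential family dimension calculation:
For 3-dim MVN: mean has 3 params, covariance has 3*4/2 = 6 unique entries.
Total dim = 3 + 6 = 9.

9


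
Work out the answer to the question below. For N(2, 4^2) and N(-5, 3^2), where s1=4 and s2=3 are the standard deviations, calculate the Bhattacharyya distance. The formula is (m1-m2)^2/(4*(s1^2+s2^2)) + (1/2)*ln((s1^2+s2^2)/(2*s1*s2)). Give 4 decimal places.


Bhattacharyya distance between two Gaussians:
DB = (m1-m2)^2/(4*(s1^2+s2^2)) + (1/2)*ln((s1^2+s2^2)/(2*s1*s2)).
(m1-m2)^2 = (7)^2 = 49.
s1^2+s2^2 = 16 + 9 = 25.
term1 = 49/100 = 0.49.
term2 = 0.5*ln(25/24.0) = 0.020411.
DB = 0.49 + 0.020411 = 0.5104

0.5104


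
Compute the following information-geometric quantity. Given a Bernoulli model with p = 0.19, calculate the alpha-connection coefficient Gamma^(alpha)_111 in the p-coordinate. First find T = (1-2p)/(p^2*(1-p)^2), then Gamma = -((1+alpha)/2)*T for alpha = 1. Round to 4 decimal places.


Skewness (Amari-Chentsov) tensor: T = (1-2p)/(p^2*(1-p)^2).
p = 0.19, 1-2p = 0.62, p^2 = 0.0361, (1-p)^2 = 0.6561.
T = 0.62/(0.0361 * 0.6561) = 26.176673.
In the p-coordinate, Gamma^(alpha) = Gamma^(0) - (alpha/2)*T with Gamma^(0) = (1/2)*g'(p) = -T/2,
so Gamma^(alpha) = -((1+alpha)/2)*T.
alpha = 1, -(1+alpha)/2 = -1.0.
Gamma = -1.0 * 26.176673 = -26.1767

-26.1767


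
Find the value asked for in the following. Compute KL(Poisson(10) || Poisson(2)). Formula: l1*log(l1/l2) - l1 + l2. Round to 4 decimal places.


KL divergence for Poisson:
KL = l1*log(l1/l2) - l1 + l2.
l1 = 10, l2 = 2.
log(10/2) = 1.609438.
l1*log(l1/l2) = 10 * 1.609438 = 16.094379.
KL = 16.094379 - 10 + 2 = 8.0944

8.0944


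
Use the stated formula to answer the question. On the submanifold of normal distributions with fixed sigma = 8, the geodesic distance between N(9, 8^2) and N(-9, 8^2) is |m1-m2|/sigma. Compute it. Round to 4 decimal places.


On the fixed-variance normal subfamily, geodesic distance = |m1-m2|/sigma.
|9 - -9| = 18.
sigma = 8.
d = 18/8 = 2.2500

2.2500


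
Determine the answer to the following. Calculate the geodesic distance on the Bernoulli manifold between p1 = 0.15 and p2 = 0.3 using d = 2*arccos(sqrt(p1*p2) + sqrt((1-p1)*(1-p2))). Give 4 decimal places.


Geodesic distance on Bernoulli manifold:
d(p1,p2) = 2*arccos(sqrt(p1*p2) + sqrt((1-p1)*(1-p2))).
sqrt(p1*p2) = sqrt(0.15*0.3) = 0.212132.
sqrt((1-p1)*(1-p2)) = sqrt(0.85*0.7) = 0.771362.
arg = 0.212132 + 0.771362 = 0.983494.
d = 2*arccos(0.983494) = 0.3639

0.3639


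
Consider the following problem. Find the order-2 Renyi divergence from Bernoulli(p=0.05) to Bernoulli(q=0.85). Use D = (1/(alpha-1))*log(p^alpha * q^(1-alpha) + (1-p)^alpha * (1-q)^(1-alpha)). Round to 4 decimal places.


Renyi divergence of order alpha between Bernoulli distributions:
D = (1/(alpha-1))*log(p^alpha * q^(1-alpha) + (1-p)^alpha * (1-q)^(1-alpha)).
alpha = 2, p = 0.05, q = 0.85.
p^alpha * q^(1-alpha) = 0.05^2 * 0.85^-1 = 0.002941.
(1-p)^alpha * (1-q)^(1-alpha) = 0.95^2 * 0.15^-1 = 6.016667.
sum = 0.002941 + 6.016667 = 6.019608.
D = (1/1)*log(6.019608) = 1.7950

1.7950


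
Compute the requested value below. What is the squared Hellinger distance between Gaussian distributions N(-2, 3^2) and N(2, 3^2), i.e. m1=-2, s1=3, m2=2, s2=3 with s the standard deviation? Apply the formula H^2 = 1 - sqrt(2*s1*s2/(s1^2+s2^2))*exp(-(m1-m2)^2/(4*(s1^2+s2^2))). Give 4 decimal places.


Squared Hellinger distance for Gaussians:
H^2 = 1 - sqrt(2*s1*s2/(s1^2+s2^2)) * exp(-(m1-m2)^2/(4*(s1^2+s2^2))).
s1^2 = 9, s2^2 = 9, s1^2+s2^2 = 18.
sqrt(2*3*3/(18)) = 1.0.
(m1-m2)^2 = (-4)^2 = 16.
exp(-16/(4*18)) = exp(-0.222222) = 0.800737.
H^2 = 1 - 1.0*0.800737 = 0.1993

0.1993


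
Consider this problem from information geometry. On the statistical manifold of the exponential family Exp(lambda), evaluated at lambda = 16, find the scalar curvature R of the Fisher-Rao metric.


This family has a single free parameter, so its statistical manifold
is 1-dimensional. The Riemann curvature tensor of any 1-dimensional
Riemannian manifold vanishes identically, so R = 0.

0


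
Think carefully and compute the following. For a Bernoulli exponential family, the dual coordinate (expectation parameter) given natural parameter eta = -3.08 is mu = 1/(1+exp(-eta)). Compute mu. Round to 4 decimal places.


Dual coordinate (expectation parameter) for Bernoulli:
mu = 1/(1+exp(-eta)).
eta = -3.08.
exp(-eta) = exp(3.08) = 21.758402.
mu = 1/(1+21.758402) = 0.0439

0.0439


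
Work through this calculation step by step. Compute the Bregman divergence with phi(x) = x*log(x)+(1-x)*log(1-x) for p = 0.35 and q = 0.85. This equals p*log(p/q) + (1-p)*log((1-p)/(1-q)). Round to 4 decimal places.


Bregman divergence with negative entropy generator:
D = p*log(p/q) + (1-p)*log((1-p)/(1-q)).
p = 0.35, q = 0.85.
p*log(p/q) = 0.35*log(0.35/0.85) = -0.310556.
(1-p)*log((1-p)/(1-q)) = 0.65*log(0.65/0.15) = 0.953119.
D = -0.310556 + 0.953119 = 0.6426

0.6426


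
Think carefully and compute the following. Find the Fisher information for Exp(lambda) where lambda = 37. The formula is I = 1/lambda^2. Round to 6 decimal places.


Fisher information for exponential: I(lambda) = 1/lambda^2.
lambda = 37, lambda^2 = 1369.
I = 1/1369 = 0.000730

0.000730


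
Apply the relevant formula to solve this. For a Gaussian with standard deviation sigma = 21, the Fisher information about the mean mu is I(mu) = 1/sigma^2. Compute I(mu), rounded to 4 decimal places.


The Fisher information for the mean of a normal distribution is I(mu) = 1/sigma^2.
sigma = 21, so sigma^2 = 441.
I(mu) = 1/441 = 0.0023

0.0023


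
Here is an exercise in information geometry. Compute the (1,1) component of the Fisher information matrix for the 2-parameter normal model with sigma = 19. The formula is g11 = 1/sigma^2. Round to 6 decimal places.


For the 2-parameter normal family, the Fisher metric has:
  g11 = 1/sigma^2, g22 = 2/sigma^2.
sigma = 19, sigma^2 = 361.
g11 = 0.002770

0.002770


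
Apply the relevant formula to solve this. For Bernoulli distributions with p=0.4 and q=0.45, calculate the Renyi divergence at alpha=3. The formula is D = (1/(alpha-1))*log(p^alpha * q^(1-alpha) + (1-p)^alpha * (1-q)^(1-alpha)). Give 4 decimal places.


Renyi divergence of order alpha between Bernoulli distributions:
D = (1/(alpha-1))*log(p^alpha * q^(1-alpha) + (1-p)^alpha * (1-q)^(1-alpha)).
alpha = 3, p = 0.4, q = 0.45.
p^alpha * q^(1-alpha) = 0.4^3 * 0.45^-2 = 0.316049.
(1-p)^alpha * (1-q)^(1-alpha) = 0.6^3 * 0.55^-2 = 0.71405.
sum = 0.316049 + 0.71405 = 1.030099.
D = (1/2)*log(1.030099) = 0.0148

0.0148


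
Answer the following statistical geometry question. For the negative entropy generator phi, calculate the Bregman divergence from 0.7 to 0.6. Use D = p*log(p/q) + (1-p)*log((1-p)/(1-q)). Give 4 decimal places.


Bregman divergence with negative entropy generator:
D = p*log(p/q) + (1-p)*log((1-p)/(1-q)).
p = 0.7, q = 0.6.
p*log(p/q) = 0.7*log(0.7/0.6) = 0.107905.
(1-p)*log((1-p)/(1-q)) = 0.3*log(0.3/0.4) = -0.086305.
D = 0.107905 + -0.086305 = 0.0216

0.0216


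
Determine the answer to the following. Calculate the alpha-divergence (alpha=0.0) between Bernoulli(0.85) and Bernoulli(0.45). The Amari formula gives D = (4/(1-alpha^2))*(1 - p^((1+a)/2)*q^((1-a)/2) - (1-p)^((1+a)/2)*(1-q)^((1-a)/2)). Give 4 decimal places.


Amari alpha-divergence:
D = (4/(1-alpha^2))*(1 - p^((1+a)/2)*q^((1-a)/2) - (1-p)^((1+a)/2)*(1-q)^((1-a)/2)).
alpha = 0.0, p = 0.85, q = 0.45.
e1 = (1+alpha)/2 = 0.5, e2 = (1-alpha)/2 = 0.5.
t1 = p^e1 * q^e2 = 0.85^0.5 * 0.45^0.5 = 0.618466.
t2 = (1-p)^e1 * (1-q)^e2 = 0.15^0.5 * 0.55^0.5 = 0.287228.
4/(1-alpha^2) = 4.0.
D = 4.0*(1 - 0.618466 - 0.287228) = 0.3772

0.3772


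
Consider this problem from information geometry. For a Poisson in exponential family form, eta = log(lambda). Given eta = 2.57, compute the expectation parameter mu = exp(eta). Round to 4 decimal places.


Expectation parameter for Poisson exponential family:
mu = exp(eta).
eta = 2.57.
mu = exp(2.57) = 13.0658

13.0658


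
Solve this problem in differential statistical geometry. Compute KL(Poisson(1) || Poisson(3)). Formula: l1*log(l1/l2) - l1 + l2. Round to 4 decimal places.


KL divergence for Poisson:
KL = l1*log(l1/l2) - l1 + l2.
l1 = 1, l2 = 3.
log(1/3) = -1.098612.
l1*log(l1/l2) = 1 * -1.098612 = -1.098612.
KL = -1.098612 - 1 + 3 = 0.9014

0.9014


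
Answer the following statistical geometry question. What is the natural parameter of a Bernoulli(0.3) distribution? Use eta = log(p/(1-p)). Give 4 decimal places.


Natural parameter for Bernoulli: eta = log(p/(1-p)).
p = 0.3, 1-p = 0.7.
p/(1-p) = 0.428571.
eta = log(0.428571) = -0.8473

-0.8473


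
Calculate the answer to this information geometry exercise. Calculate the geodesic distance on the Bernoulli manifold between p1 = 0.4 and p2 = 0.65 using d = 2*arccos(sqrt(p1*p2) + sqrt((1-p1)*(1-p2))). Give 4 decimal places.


Geodesic distance on Bernoulli manifold:
d(p1,p2) = 2*arccos(sqrt(p1*p2) + sqrt((1-p1)*(1-p2))).
sqrt(p1*p2) = sqrt(0.4*0.65) = 0.509902.
sqrt((1-p1)*(1-p2)) = sqrt(0.6*0.35) = 0.458258.
arg = 0.509902 + 0.458258 = 0.96816.
d = 2*arccos(0.96816) = 0.5061

0.5061
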